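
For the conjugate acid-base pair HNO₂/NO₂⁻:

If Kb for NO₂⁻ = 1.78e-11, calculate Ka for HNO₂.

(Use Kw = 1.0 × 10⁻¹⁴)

For a conjugate pair Ka × Kb = Kw, so Ka = Kw/Kb = 1.0 × 10⁻¹⁴ / 1.78e-11 = 5.62e-04.

K_a = 5.62e-04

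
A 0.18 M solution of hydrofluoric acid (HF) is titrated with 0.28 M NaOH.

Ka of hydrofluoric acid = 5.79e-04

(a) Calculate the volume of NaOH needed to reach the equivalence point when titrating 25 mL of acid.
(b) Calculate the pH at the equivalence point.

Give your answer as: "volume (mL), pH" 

moles acid = 0.18 × 25/1000 = 0.0045 mol; V_base = moles/0.28 × 1000 = 16.1 mL. At equivalence only the conjugate base is present: [A⁻] = 0.0045/0.041 = 1.0957e-01 M. Kb = Kw/Ka = 1.73e-11; [OH⁻] = √(Kb × [A⁻]) = 1.3756e-06; pOH = 5.86; pH = 14 - pOH = 8.14.

V = 16.1 mL, pH = 8.14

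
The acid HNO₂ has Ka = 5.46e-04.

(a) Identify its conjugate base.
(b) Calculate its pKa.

(a) The conjugate base is formed by removing one H⁺ from HNO₂, giving NO₂⁻. (b) pKa = -log(Ka) = -log(5.46e-04) = 3.26.

Conjugate base: NO₂⁻; pK_a = 3.26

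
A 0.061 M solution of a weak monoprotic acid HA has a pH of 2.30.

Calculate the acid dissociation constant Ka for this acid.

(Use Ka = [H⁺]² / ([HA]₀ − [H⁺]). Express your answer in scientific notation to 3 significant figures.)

[H⁺] = 10^(−pH) = 10^(−2.30) = 5.012e-03 M. For HA ⇌ H⁺ + A⁻, Ka = [H⁺][A⁻]/[HA] = [H⁺]² / ([HA]₀ − [H⁺]) = (5.012e-03)² / (0.061 − 5.012e-03) = 4.49e-04.

K_a = 4.49e-04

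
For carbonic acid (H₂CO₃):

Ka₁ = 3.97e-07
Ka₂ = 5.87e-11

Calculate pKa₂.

pKa₂ = -log(Ka₂) = -log(5.87e-11) = 10.23.

pK_{a2} = 10.23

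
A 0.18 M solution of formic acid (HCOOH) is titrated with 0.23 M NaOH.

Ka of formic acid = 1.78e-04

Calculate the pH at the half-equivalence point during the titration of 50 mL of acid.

At half-equivalence [HA] = [A⁻], so Henderson-Hasselbalch gives pH = pKa = -log(1.78e-04) = 3.75.

pH = pKa = 3.75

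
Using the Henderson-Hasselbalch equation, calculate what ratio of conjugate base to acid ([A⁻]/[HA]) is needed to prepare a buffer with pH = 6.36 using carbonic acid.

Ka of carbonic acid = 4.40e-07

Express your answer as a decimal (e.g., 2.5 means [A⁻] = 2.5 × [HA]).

pKa = -log(4.40e-07) = 6.3565. pH = pKa + log([A⁻]/[HA]), so log([A⁻]/[HA]) = pH − pKa = 6.36 − 6.3565 = 0.0035. [A⁻]/[HA] = 10^(0.0035) = 1.01

[A⁻]/[HA] = 1.01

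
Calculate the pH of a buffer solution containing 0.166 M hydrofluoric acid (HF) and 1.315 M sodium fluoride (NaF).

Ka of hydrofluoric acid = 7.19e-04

pKa = -log(7.19e-04) = 3.14. pH = pKa + log([A⁻]/[HA]) = 3.14 + log(1.315/0.166)

pH = 4.04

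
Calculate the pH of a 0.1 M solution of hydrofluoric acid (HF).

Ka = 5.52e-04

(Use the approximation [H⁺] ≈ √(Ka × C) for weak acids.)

[H⁺] = √(Ka × C) = √(5.52e-04 × 0.1) = 7.4297e-03. pH = -log(7.4297e-03)

pH = 2.13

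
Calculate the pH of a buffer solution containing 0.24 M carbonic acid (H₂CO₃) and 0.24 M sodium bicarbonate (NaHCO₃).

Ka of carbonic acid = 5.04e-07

pKa = -log(5.04e-07) = 6.30. pH = pKa + log([A⁻]/[HA]) = 6.30 + log(0.24/0.24)

pH = 6.30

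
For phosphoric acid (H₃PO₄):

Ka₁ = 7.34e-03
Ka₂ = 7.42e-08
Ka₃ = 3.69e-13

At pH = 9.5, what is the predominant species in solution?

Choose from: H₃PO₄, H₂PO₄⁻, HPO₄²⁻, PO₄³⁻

pKa₁ = 2.13, pKa₂ = 7.13, pKa₃ = 12.43. For a polyprotic acid the predominant species crosses at each pKa: below pKa_n the protonated form dominates, above it the deprotonated form does. At pH = 9.5, the predominant species is HPO₄²⁻.

HPO₄²⁻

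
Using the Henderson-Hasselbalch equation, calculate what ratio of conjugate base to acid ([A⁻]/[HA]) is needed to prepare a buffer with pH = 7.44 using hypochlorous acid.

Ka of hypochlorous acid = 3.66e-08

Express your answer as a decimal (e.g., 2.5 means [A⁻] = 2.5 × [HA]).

pKa = -log(3.66e-08) = 7.4365. pH = pKa + log([A⁻]/[HA]), so log([A⁻]/[HA]) = pH − pKa = 7.44 − 7.4365 = 0.0035. [A⁻]/[HA] = 10^(0.0035) = 1.01

[A⁻]/[HA] = 1.01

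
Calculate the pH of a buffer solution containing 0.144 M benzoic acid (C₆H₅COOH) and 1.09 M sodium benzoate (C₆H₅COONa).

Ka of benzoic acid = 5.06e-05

pKa = -log(5.06e-05) = 4.30. pH = pKa + log([A⁻]/[HA]) = 4.30 + log(1.09/0.144)

pH = 5.17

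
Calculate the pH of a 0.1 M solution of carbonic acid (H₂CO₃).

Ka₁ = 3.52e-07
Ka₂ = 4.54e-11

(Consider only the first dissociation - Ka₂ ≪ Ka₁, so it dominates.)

First dissociation dominates. From Ka₁ = [H⁺][HA⁻]/[H₂A], x² + Ka₁·x − Ka₁·C = 0 with C = 0.1 M and Ka₁ = 3.52e-07. Solving: [H⁺] = (−Ka₁ + √(Ka₁² + 4·Ka₁·C)) / 2 = 1.8744e-04 M. pH = -log(1.8744e-04) = 3.73.

pH = 3.73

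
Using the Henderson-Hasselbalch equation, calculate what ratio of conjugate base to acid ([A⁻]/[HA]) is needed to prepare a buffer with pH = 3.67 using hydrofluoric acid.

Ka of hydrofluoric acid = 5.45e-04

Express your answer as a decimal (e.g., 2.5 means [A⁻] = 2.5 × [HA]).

pKa = -log(5.45e-04) = 3.2636. pH = pKa + log([A⁻]/[HA]), so log([A⁻]/[HA]) = pH − pKa = 3.67 − 3.2636 = 0.4064. [A⁻]/[HA] = 10^(0.4064) = 2.55

[A⁻]/[HA] = 2.55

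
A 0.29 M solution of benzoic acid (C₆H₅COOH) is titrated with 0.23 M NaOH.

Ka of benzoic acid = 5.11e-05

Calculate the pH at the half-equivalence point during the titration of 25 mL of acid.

At half-equivalence [HA] = [A⁻], so Henderson-Hasselbalch gives pH = pKa = -log(5.11e-05) = 4.29.

pH = pKa = 4.29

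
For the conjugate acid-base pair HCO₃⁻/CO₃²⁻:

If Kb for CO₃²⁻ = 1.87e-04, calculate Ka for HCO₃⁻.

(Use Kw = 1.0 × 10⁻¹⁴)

For a conjugate pair Ka × Kb = Kw, so Ka = Kw/Kb = 1.0 × 10⁻¹⁴ / 1.87e-04 = 5.35e-11.

K_a = 5.35e-11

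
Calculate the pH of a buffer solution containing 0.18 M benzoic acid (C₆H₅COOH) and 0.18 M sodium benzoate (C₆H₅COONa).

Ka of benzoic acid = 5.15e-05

pKa = -log(5.15e-05) = 4.29. pH = pKa + log([A⁻]/[HA]) = 4.29 + log(0.18/0.18)

pH = 4.29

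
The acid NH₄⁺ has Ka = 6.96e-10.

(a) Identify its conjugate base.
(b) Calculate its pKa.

(a) The conjugate base is formed by removing one H⁺ from NH₄⁺, giving NH₃. (b) pKa = -log(Ka) = -log(6.96e-10) = 9.16.

Conjugate base: NH₃; pK_a = 9.16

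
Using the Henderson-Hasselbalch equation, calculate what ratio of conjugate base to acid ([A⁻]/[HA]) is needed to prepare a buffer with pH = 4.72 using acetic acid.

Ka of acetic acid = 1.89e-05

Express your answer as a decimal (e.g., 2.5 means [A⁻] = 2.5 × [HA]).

pKa = -log(1.89e-05) = 4.7235. pH = pKa + log([A⁻]/[HA]), so log([A⁻]/[HA]) = pH − pKa = 4.72 − 4.7235 = -0.0035. [A⁻]/[HA] = 10^(-0.0035) = 0.992

[A⁻]/[HA] = 0.992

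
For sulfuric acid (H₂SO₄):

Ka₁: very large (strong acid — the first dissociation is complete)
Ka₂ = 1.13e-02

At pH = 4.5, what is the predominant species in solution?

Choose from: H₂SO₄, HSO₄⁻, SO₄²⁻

The first dissociation is complete, so H₂SO₄ itself is never the predominant species in water; pKa₂ = -log(1.13e-02) = 1.95. For a polyprotic acid the predominant species crosses at each pKa: below pKa_n the protonated form dominates, above it the deprotonated form does. At pH = 4.5, the predominant species is SO₄²⁻.

SO₄²⁻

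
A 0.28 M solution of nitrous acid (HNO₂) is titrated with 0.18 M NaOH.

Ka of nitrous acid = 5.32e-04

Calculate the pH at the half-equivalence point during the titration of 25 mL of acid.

At half-equivalence [HA] = [A⁻], so Henderson-Hasselbalch gives pH = pKa = -log(5.32e-04) = 3.27.

pH = pKa = 3.27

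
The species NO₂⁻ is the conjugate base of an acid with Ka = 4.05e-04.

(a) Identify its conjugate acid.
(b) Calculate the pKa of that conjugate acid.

(a) The conjugate acid is formed by adding one H⁺ to NO₂⁻, giving HNO₂. (b) pKa = -log(Ka) = -log(4.05e-04) = 3.39.

Conjugate acid: HNO₂; pK_a = 3.39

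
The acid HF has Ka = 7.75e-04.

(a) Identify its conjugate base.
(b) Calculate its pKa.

(a) The conjugate base is formed by removing one H⁺ from HF, giving F⁻. (b) pKa = -log(Ka) = -log(7.75e-04) = 3.11.

Conjugate base: F⁻; pK_a = 3.11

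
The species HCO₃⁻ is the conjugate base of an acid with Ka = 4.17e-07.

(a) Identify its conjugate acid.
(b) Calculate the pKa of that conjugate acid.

(a) The conjugate acid is formed by adding one H⁺ to HCO₃⁻, giving H₂CO₃. (b) pKa = -log(Ka) = -log(4.17e-07) = 6.38.

Conjugate acid: H₂CO₃; pK_a = 6.38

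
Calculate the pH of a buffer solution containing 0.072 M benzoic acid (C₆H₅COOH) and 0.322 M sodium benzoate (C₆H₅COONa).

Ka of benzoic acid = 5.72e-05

pKa = -log(5.72e-05) = 4.24. pH = pKa + log([A⁻]/[HA]) = 4.24 + log(0.322/0.072)

pH = 4.89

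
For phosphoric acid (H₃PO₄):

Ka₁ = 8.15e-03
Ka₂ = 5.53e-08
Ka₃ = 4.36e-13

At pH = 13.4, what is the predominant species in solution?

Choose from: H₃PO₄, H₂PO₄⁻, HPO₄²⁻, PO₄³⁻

pKa₁ = 2.09, pKa₂ = 7.26, pKa₃ = 12.36. For a polyprotic acid the predominant species crosses at each pKa: below pKa_n the protonated form dominates, above it the deprotonated form does. At pH = 13.4, the predominant species is PO₄³⁻.

PO₄³⁻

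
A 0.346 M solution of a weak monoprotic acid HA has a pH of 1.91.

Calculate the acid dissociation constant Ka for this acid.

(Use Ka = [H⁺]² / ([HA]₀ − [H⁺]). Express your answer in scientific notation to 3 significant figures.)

[H⁺] = 10^(−pH) = 10^(−1.91) = 1.230e-02 M. For HA ⇌ H⁺ + A⁻, Ka = [H⁺][A⁻]/[HA] = [H⁺]² / ([HA]₀ − [H⁺]) = (1.230e-02)² / (0.346 − 1.230e-02) = 4.54e-04.

K_a = 4.54e-04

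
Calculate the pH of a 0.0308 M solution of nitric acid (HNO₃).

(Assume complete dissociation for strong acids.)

[H⁺] = 0.0308 M for strong acid. pH = -log[H⁺] = -log(0.0308)

pH = 1.51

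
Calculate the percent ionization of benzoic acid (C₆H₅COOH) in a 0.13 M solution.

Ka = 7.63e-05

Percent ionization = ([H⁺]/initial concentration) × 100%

Using Ka equilibrium: x² + Ka×x - Ka×C = 0. Solving: [H⁺] = 3.1115e-03. Percent = (3.1115e-03/0.13) × 100

Percent ionization = 2.39%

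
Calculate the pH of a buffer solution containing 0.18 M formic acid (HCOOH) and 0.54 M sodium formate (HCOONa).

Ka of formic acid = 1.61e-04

pKa = -log(1.61e-04) = 3.79. pH = pKa + log([A⁻]/[HA]) = 3.79 + log(0.54/0.18)

pH = 4.27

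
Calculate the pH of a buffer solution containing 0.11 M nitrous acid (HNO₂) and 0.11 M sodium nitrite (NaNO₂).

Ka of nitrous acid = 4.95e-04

pKa = -log(4.95e-04) = 3.31. pH = pKa + log([A⁻]/[HA]) = 3.31 + log(0.11/0.11)

pH = 3.31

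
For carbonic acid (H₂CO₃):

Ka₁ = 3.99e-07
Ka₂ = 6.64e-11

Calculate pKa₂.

pKa₂ = -log(Ka₂) = -log(6.64e-11) = 10.18.

pK_{a2} = 10.18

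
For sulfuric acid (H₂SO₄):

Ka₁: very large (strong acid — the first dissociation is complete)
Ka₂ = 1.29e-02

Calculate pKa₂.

pKa₂ = -log(Ka₂) = -log(1.29e-02) = 1.89.

pK_{a2} = 1.89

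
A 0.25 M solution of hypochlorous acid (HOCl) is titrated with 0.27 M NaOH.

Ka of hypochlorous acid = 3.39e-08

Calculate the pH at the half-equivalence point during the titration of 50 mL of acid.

At half-equivalence [HA] = [A⁻], so Henderson-Hasselbalch gives pH = pKa = -log(3.39e-08) = 7.47.

pH = pKa = 7.47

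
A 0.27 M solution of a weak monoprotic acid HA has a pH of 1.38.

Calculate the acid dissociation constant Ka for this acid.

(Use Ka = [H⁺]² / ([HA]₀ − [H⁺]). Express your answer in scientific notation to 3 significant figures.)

[H⁺] = 10^(−pH) = 10^(−1.38) = 4.169e-02 M. For HA ⇌ H⁺ + A⁻, Ka = [H⁺][A⁻]/[HA] = [H⁺]² / ([HA]₀ − [H⁺]) = (4.169e-02)² / (0.27 − 4.169e-02) = 7.61e-03.

K_a = 7.61e-03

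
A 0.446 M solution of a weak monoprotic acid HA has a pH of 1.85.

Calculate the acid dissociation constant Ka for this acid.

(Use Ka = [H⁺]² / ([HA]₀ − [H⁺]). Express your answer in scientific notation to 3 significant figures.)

[H⁺] = 10^(−pH) = 10^(−1.85) = 1.413e-02 M. For HA ⇌ H⁺ + A⁻, Ka = [H⁺][A⁻]/[HA] = [H⁺]² / ([HA]₀ − [H⁺]) = (1.413e-02)² / (0.446 − 1.413e-02) = 4.62e-04.

K_a = 4.62e-04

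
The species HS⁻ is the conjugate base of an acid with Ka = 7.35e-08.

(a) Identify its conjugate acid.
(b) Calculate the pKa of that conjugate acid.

(a) The conjugate acid is formed by adding one H⁺ to HS⁻, giving H₂S. (b) pKa = -log(Ka) = -log(7.35e-08) = 7.13.

Conjugate acid: H₂S; pK_a = 7.13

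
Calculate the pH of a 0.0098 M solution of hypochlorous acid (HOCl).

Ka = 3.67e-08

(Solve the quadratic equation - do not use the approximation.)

x² + Ka×x - Ka×C = 0. Using quadratic formula: [H⁺] = 1.8946e-05

pH = 4.72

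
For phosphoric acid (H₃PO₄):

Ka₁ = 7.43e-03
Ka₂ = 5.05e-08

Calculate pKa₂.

pKa₂ = -log(Ka₂) = -log(5.05e-08) = 7.30.

pK_{a2} = 7.30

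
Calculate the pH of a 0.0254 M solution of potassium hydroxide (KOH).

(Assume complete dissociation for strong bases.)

[OH⁻] = 0.0254 M for strong base. pOH = -log[OH⁻] = 1.60, pH = 14 - pOH

pH = 12.40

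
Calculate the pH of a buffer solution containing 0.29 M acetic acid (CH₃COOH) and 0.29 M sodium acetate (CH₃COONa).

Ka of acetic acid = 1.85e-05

pKa = -log(1.85e-05) = 4.73. pH = pKa + log([A⁻]/[HA]) = 4.73 + log(0.29/0.29)

pH = 4.73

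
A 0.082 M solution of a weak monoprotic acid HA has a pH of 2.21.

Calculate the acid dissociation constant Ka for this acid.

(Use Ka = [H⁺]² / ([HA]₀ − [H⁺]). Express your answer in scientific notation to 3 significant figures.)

[H⁺] = 10^(−pH) = 10^(−2.21) = 6.166e-03 M. For HA ⇌ H⁺ + A⁻, Ka = [H⁺][A⁻]/[HA] = [H⁺]² / ([HA]₀ − [H⁺]) = (6.166e-03)² / (0.082 − 6.166e-03) = 5.01e-04.

K_a = 5.01e-04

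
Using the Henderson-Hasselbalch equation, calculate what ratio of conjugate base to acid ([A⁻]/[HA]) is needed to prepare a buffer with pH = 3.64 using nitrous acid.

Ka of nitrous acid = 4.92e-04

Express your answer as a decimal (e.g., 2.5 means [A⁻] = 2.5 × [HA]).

pKa = -log(4.92e-04) = 3.3080. pH = pKa + log([A⁻]/[HA]), so log([A⁻]/[HA]) = pH − pKa = 3.64 − 3.3080 = 0.3320. [A⁻]/[HA] = 10^(0.3320) = 2.15

[A⁻]/[HA] = 2.15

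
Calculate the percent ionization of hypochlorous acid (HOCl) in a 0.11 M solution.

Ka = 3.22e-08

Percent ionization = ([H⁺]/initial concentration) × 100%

Using Ka equilibrium: x² + Ka×x - Ka×C = 0. Solving: [H⁺] = 5.9499e-05. Percent = (5.9499e-05/0.11) × 100

Percent ionization = 0.0541%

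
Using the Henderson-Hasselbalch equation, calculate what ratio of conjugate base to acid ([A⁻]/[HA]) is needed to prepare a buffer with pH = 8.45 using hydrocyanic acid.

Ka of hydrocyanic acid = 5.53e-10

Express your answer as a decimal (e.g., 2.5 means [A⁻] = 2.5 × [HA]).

pKa = -log(5.53e-10) = 9.2573. pH = pKa + log([A⁻]/[HA]), so log([A⁻]/[HA]) = pH − pKa = 8.45 − 9.2573 = -0.8073. [A⁻]/[HA] = 10^(-0.8073) = 0.156

[A⁻]/[HA] = 0.156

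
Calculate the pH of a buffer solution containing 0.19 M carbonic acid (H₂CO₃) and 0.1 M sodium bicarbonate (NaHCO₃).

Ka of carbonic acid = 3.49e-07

pKa = -log(3.49e-07) = 6.46. pH = pKa + log([A⁻]/[HA]) = 6.46 + log(0.1/0.19)

pH = 6.18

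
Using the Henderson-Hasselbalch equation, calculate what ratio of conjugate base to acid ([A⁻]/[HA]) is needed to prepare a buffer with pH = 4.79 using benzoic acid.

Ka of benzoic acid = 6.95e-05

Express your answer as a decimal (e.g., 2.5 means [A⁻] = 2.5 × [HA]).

pKa = -log(6.95e-05) = 4.1580. pH = pKa + log([A⁻]/[HA]), so log([A⁻]/[HA]) = pH − pKa = 4.79 − 4.1580 = 0.6320. [A⁻]/[HA] = 10^(0.6320) = 4.29

[A⁻]/[HA] = 4.29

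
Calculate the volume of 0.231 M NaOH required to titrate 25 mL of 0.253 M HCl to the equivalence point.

At equivalence: moles acid = moles base. moles HCl = 0.253 × 25/1000 = 0.006325 mol. V_base = moles / 0.231 × 1000 = 27.4 mL.

V_{base} = 27.4 mL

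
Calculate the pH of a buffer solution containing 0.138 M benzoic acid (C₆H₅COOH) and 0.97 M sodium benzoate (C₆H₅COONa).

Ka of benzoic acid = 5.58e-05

pKa = -log(5.58e-05) = 4.25. pH = pKa + log([A⁻]/[HA]) = 4.25 + log(0.97/0.138)

pH = 5.10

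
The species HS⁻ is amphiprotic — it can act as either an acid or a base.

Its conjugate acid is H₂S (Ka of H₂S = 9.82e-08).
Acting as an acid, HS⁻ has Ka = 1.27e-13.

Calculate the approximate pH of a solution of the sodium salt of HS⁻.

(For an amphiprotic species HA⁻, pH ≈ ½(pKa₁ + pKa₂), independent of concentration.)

pKa₁ = -log(9.82e-08) = 7.01; pKa₂ = -log(1.27e-13) = 12.90. For an amphiprotic species, pH ≈ ½(pKa₁ + pKa₂) = ½(7.01 + 12.90) = 9.95.

pH = 9.95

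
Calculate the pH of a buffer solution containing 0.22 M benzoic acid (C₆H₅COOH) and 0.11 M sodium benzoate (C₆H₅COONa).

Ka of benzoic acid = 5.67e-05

pKa = -log(5.67e-05) = 4.25. pH = pKa + log([A⁻]/[HA]) = 4.25 + log(0.11/0.22)

pH = 3.95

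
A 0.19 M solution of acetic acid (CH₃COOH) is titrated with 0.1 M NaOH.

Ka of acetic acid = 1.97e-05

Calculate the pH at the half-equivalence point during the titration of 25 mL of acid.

At half-equivalence [HA] = [A⁻], so Henderson-Hasselbalch gives pH = pKa = -log(1.97e-05) = 4.71.

pH = pKa = 4.71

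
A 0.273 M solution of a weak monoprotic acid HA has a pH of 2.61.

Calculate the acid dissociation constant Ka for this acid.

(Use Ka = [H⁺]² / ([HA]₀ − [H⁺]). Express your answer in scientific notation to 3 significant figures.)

[H⁺] = 10^(−pH) = 10^(−2.61) = 2.455e-03 M. For HA ⇌ H⁺ + A⁻, Ka = [H⁺][A⁻]/[HA] = [H⁺]² / ([HA]₀ − [H⁺]) = (2.455e-03)² / (0.273 − 2.455e-03) = 2.23e-05.

K_a = 2.23e-05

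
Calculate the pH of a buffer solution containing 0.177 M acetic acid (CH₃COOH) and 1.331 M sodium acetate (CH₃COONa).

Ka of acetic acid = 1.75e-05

pKa = -log(1.75e-05) = 4.76. pH = pKa + log([A⁻]/[HA]) = 4.76 + log(1.331/0.177)

pH = 5.63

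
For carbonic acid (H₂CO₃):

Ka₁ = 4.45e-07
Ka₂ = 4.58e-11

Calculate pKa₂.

pKa₂ = -log(Ka₂) = -log(4.58e-11) = 10.34.

pK_{a2} = 10.34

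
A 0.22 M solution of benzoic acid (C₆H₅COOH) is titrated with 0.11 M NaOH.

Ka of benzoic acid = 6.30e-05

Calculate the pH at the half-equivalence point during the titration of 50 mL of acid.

At half-equivalence [HA] = [A⁻], so Henderson-Hasselbalch gives pH = pKa = -log(6.30e-05) = 4.20.

pH = pKa = 4.20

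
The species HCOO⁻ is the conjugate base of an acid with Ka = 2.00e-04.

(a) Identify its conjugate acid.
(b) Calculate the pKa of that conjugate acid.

(a) The conjugate acid is formed by adding one H⁺ to HCOO⁻, giving HCOOH. (b) pKa = -log(Ka) = -log(2.00e-04) = 3.70.

Conjugate acid: HCOOH; pK_a = 3.70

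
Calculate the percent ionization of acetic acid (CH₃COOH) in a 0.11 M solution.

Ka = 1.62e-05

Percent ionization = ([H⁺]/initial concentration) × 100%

Using Ka equilibrium: x² + Ka×x - Ka×C = 0. Solving: [H⁺] = 1.3268e-03. Percent = (1.3268e-03/0.11) × 100

Percent ionization = 1.21%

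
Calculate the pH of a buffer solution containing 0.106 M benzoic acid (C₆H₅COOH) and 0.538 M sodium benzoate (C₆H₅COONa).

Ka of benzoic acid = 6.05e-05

pKa = -log(6.05e-05) = 4.22. pH = pKa + log([A⁻]/[HA]) = 4.22 + log(0.538/0.106)

pH = 4.92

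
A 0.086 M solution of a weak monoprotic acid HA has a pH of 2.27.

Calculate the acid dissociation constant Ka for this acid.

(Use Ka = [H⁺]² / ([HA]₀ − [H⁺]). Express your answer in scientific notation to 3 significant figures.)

[H⁺] = 10^(−pH) = 10^(−2.27) = 5.370e-03 M. For HA ⇌ H⁺ + A⁻, Ka = [H⁺][A⁻]/[HA] = [H⁺]² / ([HA]₀ − [H⁺]) = (5.370e-03)² / (0.086 − 5.370e-03) = 3.58e-04.

K_a = 3.58e-04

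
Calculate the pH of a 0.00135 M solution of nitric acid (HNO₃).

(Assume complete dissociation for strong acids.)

[H⁺] = 0.00135 M for strong acid. pH = -log[H⁺] = -log(0.00135)

pH = 2.87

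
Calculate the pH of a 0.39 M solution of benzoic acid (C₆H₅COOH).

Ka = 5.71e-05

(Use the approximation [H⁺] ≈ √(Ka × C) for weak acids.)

[H⁺] = √(Ka × C) = √(5.71e-05 × 0.39) = 4.7190e-03. pH = -log(4.7190e-03)

pH = 2.33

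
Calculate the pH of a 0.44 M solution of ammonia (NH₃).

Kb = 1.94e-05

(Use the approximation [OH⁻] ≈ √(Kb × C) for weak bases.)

[OH⁻] = √(Kb × C) = √(1.94e-05 × 0.44) = 2.9216e-03. pOH = 2.53, pH = 14 - pOH

pH = 11.47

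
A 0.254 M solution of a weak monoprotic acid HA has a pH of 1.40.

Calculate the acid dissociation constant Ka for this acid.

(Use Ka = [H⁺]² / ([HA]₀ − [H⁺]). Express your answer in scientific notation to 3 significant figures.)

[H⁺] = 10^(−pH) = 10^(−1.40) = 3.981e-02 M. For HA ⇌ H⁺ + A⁻, Ka = [H⁺][A⁻]/[HA] = [H⁺]² / ([HA]₀ − [H⁺]) = (3.981e-02)² / (0.254 − 3.981e-02) = 7.40e-03.

K_a = 7.40e-03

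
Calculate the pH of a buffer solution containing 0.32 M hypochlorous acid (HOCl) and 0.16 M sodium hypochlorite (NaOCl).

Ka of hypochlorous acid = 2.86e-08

pKa = -log(2.86e-08) = 7.54. pH = pKa + log([A⁻]/[HA]) = 7.54 + log(0.16/0.32)

pH = 7.24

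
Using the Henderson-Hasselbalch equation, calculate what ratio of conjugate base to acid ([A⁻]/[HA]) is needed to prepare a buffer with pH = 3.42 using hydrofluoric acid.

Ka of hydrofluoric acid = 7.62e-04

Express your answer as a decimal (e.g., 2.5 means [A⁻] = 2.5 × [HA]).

pKa = -log(7.62e-04) = 3.1180. pH = pKa + log([A⁻]/[HA]), so log([A⁻]/[HA]) = pH − pKa = 3.42 − 3.1180 = 0.3020. [A⁻]/[HA] = 10^(0.3020) = 2.00

[A⁻]/[HA] = 2.00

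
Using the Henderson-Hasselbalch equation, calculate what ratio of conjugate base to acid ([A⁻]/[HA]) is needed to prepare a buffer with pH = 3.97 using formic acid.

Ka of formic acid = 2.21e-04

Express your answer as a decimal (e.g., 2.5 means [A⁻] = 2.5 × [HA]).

pKa = -log(2.21e-04) = 3.6556. pH = pKa + log([A⁻]/[HA]), so log([A⁻]/[HA]) = pH − pKa = 3.97 − 3.6556 = 0.3144. [A⁻]/[HA] = 10^(0.3144) = 2.06

[A⁻]/[HA] = 2.06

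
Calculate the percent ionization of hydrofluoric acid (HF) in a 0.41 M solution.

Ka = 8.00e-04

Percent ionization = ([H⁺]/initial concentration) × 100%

Using Ka equilibrium: x² + Ka×x - Ka×C = 0. Solving: [H⁺] = 1.7715e-02. Percent = (1.7715e-02/0.41) × 100

Percent ionization = 4.32%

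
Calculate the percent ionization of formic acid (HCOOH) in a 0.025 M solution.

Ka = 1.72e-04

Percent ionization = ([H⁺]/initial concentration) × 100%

Using Ka equilibrium: x² + Ka×x - Ka×C = 0. Solving: [H⁺] = 1.9894e-03. Percent = (1.9894e-03/0.025) × 100

Percent ionization = 7.96%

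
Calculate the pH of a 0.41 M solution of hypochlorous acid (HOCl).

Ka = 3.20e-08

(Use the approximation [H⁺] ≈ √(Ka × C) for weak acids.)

[H⁺] = √(Ka × C) = √(3.20e-08 × 0.41) = 1.1454e-04. pH = -log(1.1454e-04)

pH = 3.94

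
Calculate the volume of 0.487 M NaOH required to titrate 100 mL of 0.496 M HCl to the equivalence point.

At equivalence: moles acid = moles base. moles HCl = 0.496 × 100/1000 = 0.0496 mol. V_base = moles / 0.487 × 1000 = 101.8 mL.

V_{base} = 101.8 mL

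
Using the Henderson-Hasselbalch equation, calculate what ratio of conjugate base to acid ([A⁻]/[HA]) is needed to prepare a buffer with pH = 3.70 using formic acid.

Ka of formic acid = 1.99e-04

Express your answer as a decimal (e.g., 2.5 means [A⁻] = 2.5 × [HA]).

pKa = -log(1.99e-04) = 3.7011. pH = pKa + log([A⁻]/[HA]), so log([A⁻]/[HA]) = pH − pKa = 3.70 − 3.7011 = -0.0011. [A⁻]/[HA] = 10^(-0.0011) = 0.997

[A⁻]/[HA] = 0.997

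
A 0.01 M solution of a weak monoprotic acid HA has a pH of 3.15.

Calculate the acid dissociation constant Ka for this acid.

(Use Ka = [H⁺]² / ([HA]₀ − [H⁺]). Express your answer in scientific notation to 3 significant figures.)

[H⁺] = 10^(−pH) = 10^(−3.15) = 7.079e-04 M. For HA ⇌ H⁺ + A⁻, Ka = [H⁺][A⁻]/[HA] = [H⁺]² / ([HA]₀ − [H⁺]) = (7.079e-04)² / (0.01 − 7.079e-04) = 5.39e-05.

K_a = 5.39e-05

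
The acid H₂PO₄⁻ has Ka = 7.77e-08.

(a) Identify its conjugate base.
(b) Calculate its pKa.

(a) The conjugate base is formed by removing one H⁺ from H₂PO₄⁻, giving HPO₄²⁻. (b) pKa = -log(Ka) = -log(7.77e-08) = 7.11.

Conjugate base: HPO₄²⁻; pK_a = 7.11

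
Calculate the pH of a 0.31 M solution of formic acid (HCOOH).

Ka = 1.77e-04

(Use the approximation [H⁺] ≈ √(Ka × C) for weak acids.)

[H⁺] = √(Ka × C) = √(1.77e-04 × 0.31) = 7.4074e-03. pH = -log(7.4074e-03)

pH = 2.13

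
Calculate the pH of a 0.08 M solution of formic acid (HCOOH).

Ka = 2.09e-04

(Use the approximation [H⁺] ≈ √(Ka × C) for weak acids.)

[H⁺] = √(Ka × C) = √(2.09e-04 × 0.08) = 4.0890e-03. pH = -log(4.0890e-03)

pH = 2.39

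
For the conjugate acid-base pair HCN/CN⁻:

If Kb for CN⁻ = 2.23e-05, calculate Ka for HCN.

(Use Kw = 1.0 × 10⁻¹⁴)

For a conjugate pair Ka × Kb = Kw, so Ka = Kw/Kb = 1.0 × 10⁻¹⁴ / 2.23e-05 = 4.48e-10.

K_a = 4.48e-10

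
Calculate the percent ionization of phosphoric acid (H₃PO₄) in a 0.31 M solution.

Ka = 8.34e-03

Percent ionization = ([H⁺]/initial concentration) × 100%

Using Ka equilibrium: x² + Ka×x - Ka×C = 0. Solving: [H⁺] = 4.6848e-02. Percent = (4.6848e-02/0.31) × 100

Percent ionization = 15.1%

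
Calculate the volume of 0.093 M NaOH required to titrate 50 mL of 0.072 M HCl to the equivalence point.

At equivalence: moles acid = moles base. moles HCl = 0.072 × 50/1000 = 0.0036 mol. V_base = moles / 0.093 × 1000 = 38.7 mL.

V_{base} = 38.7 mL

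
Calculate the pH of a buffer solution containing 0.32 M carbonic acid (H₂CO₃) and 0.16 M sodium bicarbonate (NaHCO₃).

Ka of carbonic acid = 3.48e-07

pKa = -log(3.48e-07) = 6.46. pH = pKa + log([A⁻]/[HA]) = 6.46 + log(0.16/0.32)

pH = 6.16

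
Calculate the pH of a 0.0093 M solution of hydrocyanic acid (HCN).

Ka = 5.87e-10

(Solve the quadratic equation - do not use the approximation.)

x² + Ka×x - Ka×C = 0. Using quadratic formula: [H⁺] = 2.3362e-06

pH = 5.63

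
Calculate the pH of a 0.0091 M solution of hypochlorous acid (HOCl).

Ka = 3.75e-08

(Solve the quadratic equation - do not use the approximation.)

x² + Ka×x - Ka×C = 0. Using quadratic formula: [H⁺] = 1.8454e-05

pH = 4.73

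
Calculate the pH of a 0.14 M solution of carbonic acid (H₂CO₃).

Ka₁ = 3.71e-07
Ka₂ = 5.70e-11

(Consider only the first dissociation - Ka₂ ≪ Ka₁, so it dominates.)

First dissociation dominates. From Ka₁ = [H⁺][HA⁻]/[H₂A], x² + Ka₁·x − Ka₁·C = 0 with C = 0.14 M and Ka₁ = 3.71e-07. Solving: [H⁺] = (−Ka₁ + √(Ka₁² + 4·Ka₁·C)) / 2 = 2.2772e-04 M. pH = -log(2.2772e-04) = 3.64.

pH = 3.64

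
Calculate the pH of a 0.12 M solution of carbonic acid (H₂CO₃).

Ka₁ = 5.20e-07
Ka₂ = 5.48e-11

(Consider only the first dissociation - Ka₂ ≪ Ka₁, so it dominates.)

First dissociation dominates. From Ka₁ = [H⁺][HA⁻]/[H₂A], x² + Ka₁·x − Ka₁·C = 0 with C = 0.12 M and Ka₁ = 5.20e-07. Solving: [H⁺] = (−Ka₁ + √(Ka₁² + 4·Ka₁·C)) / 2 = 2.4954e-04 M. pH = -log(2.4954e-04) = 3.60.

pH = 3.60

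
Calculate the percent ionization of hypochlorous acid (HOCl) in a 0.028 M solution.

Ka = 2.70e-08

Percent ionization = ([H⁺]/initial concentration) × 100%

Using Ka equilibrium: x² + Ka×x - Ka×C = 0. Solving: [H⁺] = 2.7482e-05. Percent = (2.7482e-05/0.028) × 100

Percent ionization = 0.0981%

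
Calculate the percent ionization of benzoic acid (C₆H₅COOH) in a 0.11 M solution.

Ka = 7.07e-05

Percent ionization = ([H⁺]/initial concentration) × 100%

Using Ka equilibrium: x² + Ka×x - Ka×C = 0. Solving: [H⁺] = 2.7536e-03. Percent = (2.7536e-03/0.11) × 100

Percent ionization = 2.5%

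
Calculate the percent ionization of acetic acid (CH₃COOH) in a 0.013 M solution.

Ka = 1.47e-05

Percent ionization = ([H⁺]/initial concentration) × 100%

Using Ka equilibrium: x² + Ka×x - Ka×C = 0. Solving: [H⁺] = 4.2986e-04. Percent = (4.2986e-04/0.013) × 100

Percent ionization = 3.31%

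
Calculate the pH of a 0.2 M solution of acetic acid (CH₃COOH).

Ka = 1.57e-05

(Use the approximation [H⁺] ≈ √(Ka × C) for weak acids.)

[H⁺] = √(Ka × C) = √(1.57e-05 × 0.2) = 1.7720e-03. pH = -log(1.7720e-03)

pH = 2.75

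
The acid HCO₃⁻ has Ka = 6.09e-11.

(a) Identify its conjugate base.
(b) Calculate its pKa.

(a) The conjugate base is formed by removing one H⁺ from HCO₃⁻, giving CO₃²⁻. (b) pKa = -log(Ka) = -log(6.09e-11) = 10.22.

Conjugate base: CO₃²⁻; pK_a = 10.22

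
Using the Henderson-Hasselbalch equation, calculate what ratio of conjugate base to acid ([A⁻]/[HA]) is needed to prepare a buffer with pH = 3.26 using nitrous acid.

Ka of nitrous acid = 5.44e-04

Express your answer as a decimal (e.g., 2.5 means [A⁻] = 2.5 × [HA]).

pKa = -log(5.44e-04) = 3.2644. pH = pKa + log([A⁻]/[HA]), so log([A⁻]/[HA]) = pH − pKa = 3.26 − 3.2644 = -0.0044. [A⁻]/[HA] = 10^(-0.0044) = 0.990

[A⁻]/[HA] = 0.990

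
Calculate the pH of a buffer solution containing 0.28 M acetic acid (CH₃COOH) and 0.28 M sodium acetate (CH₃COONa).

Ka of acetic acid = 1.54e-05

pKa = -log(1.54e-05) = 4.81. pH = pKa + log([A⁻]/[HA]) = 4.81 + log(0.28/0.28)

pH = 4.81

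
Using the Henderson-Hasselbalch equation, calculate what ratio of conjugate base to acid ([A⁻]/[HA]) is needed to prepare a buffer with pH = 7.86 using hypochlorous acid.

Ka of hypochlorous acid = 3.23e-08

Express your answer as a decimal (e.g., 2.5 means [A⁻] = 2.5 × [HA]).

pKa = -log(3.23e-08) = 7.4908. pH = pKa + log([A⁻]/[HA]), so log([A⁻]/[HA]) = pH − pKa = 7.86 − 7.4908 = 0.3692. [A⁻]/[HA] = 10^(0.3692) = 2.34

[A⁻]/[HA] = 2.34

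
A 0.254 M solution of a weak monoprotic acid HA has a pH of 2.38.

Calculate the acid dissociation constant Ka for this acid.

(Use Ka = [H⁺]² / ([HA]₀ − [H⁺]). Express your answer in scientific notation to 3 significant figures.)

[H⁺] = 10^(−pH) = 10^(−2.38) = 4.169e-03 M. For HA ⇌ H⁺ + A⁻, Ka = [H⁺][A⁻]/[HA] = [H⁺]² / ([HA]₀ − [H⁺]) = (4.169e-03)² / (0.254 − 4.169e-03) = 6.96e-05.

K_a = 6.96e-05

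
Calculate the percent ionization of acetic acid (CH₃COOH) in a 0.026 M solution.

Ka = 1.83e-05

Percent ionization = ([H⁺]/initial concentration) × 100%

Using Ka equilibrium: x² + Ka×x - Ka×C = 0. Solving: [H⁺] = 6.8069e-04. Percent = (6.8069e-04/0.026) × 100

Percent ionization = 2.62%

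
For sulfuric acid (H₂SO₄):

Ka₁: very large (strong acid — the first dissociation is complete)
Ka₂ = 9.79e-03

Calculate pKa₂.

pKa₂ = -log(Ka₂) = -log(9.79e-03) = 2.01.

pK_{a2} = 2.01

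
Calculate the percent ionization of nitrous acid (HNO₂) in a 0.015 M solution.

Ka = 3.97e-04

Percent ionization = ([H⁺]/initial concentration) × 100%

Using Ka equilibrium: x² + Ka×x - Ka×C = 0. Solving: [H⁺] = 2.2498e-03. Percent = (2.2498e-03/0.015) × 100

Percent ionization = 15%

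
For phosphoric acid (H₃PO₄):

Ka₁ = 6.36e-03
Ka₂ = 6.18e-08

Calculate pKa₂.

pKa₂ = -log(Ka₂) = -log(6.18e-08) = 7.21.

pK_{a2} = 7.21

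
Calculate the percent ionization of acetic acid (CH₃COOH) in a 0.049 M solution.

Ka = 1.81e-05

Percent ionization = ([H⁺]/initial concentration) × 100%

Using Ka equilibrium: x² + Ka×x - Ka×C = 0. Solving: [H⁺] = 9.3275e-04. Percent = (9.3275e-04/0.049) × 100

Percent ionization = 1.9%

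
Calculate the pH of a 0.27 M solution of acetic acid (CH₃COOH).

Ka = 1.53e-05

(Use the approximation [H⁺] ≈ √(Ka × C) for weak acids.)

[H⁺] = √(Ka × C) = √(1.53e-05 × 0.27) = 2.0325e-03. pH = -log(2.0325e-03)

pH = 2.69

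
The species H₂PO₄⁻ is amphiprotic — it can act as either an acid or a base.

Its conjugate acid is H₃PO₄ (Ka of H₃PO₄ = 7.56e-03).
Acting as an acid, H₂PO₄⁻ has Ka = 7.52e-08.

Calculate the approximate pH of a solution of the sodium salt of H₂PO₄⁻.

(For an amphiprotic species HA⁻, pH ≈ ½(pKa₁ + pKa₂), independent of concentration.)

pKa₁ = -log(7.56e-03) = 2.12; pKa₂ = -log(7.52e-08) = 7.12. For an amphiprotic species, pH ≈ ½(pKa₁ + pKa₂) = ½(2.12 + 7.12) = 4.62.

pH = 4.62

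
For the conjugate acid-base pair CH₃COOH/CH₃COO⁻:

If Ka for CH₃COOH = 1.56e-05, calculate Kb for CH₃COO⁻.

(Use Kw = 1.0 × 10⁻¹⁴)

For a conjugate pair Ka × Kb = Kw, so Kb = Kw/Ka = 1.0 × 10⁻¹⁴ / 1.56e-05 = 6.41e-10.

K_b = 6.41e-10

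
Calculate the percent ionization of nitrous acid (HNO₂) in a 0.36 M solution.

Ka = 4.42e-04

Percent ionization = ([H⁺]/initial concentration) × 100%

Using Ka equilibrium: x² + Ka×x - Ka×C = 0. Solving: [H⁺] = 1.2395e-02. Percent = (1.2395e-02/0.36) × 100

Percent ionization = 3.44%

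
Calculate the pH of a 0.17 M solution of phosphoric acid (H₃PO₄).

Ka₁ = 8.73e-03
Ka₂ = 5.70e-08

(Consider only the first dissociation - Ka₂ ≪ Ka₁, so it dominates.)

First dissociation dominates. From Ka₁ = [H⁺][HA⁻]/[H₂A], x² + Ka₁·x − Ka₁·C = 0 with C = 0.17 M and Ka₁ = 8.73e-03. Solving: [H⁺] = (−Ka₁ + √(Ka₁² + 4·Ka₁·C)) / 2 = 3.4406e-02 M. pH = -log(3.4406e-02) = 1.46.

pH = 1.46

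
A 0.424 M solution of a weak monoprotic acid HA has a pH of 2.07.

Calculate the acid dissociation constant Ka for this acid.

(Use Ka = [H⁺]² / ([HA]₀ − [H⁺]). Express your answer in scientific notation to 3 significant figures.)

[H⁺] = 10^(−pH) = 10^(−2.07) = 8.511e-03 M. For HA ⇌ H⁺ + A⁻, Ka = [H⁺][A⁻]/[HA] = [H⁺]² / ([HA]₀ − [H⁺]) = (8.511e-03)² / (0.424 − 8.511e-03) = 1.74e-04.

K_a = 1.74e-04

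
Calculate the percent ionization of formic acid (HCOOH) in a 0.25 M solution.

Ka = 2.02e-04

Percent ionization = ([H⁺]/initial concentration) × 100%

Using Ka equilibrium: x² + Ka×x - Ka×C = 0. Solving: [H⁺] = 7.0061e-03. Percent = (7.0061e-03/0.25) × 100

Percent ionization = 2.8%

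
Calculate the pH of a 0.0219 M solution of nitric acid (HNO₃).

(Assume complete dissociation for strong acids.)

[H⁺] = 0.0219 M for strong acid. pH = -log[H⁺] = -log(0.0219)

pH = 1.66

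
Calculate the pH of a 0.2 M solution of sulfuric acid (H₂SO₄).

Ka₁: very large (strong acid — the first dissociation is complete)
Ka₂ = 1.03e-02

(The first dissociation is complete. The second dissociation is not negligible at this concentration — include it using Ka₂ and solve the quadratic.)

First dissociation is complete: [H⁺]₀ = [HSO₄⁻]₀ = C = 0.2 M. Second dissociation HSO₄⁻ ⇌ H⁺ + SO₄²⁻: let x = [SO₄²⁻]. Ka₂ = (C + x)·x / (C − x) = 1.03e-02 → x² + (C + Ka₂)·x − Ka₂·C = 0 → x² + 0.21030·x − 2.060e-03 = 0. x = (−0.21030 + √(0.21030² + 4 × 2.060e-03)) / 2 = 9.3774e-03 M. [H⁺] = C + x = 0.2 + 9.3774e-03 = 2.0938e-01 M. pH = -log(2.0938e-01) = 0.68.

pH = 0.68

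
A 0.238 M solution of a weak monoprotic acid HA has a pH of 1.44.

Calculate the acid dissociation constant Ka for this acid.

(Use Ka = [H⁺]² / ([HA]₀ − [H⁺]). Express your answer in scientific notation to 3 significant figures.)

[H⁺] = 10^(−pH) = 10^(−1.44) = 3.631e-02 M. For HA ⇌ H⁺ + A⁻, Ka = [H⁺][A⁻]/[HA] = [H⁺]² / ([HA]₀ − [H⁺]) = (3.631e-02)² / (0.238 − 3.631e-02) = 6.54e-03.

K_a = 6.54e-03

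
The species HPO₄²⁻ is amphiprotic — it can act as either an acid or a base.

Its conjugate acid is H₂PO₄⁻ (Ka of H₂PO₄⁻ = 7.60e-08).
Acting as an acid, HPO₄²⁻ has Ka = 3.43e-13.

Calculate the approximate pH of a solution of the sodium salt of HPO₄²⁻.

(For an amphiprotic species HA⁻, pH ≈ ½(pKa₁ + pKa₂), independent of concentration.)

pKa₁ = -log(7.60e-08) = 7.12; pKa₂ = -log(3.43e-13) = 12.46. For an amphiprotic species, pH ≈ ½(pKa₁ + pKa₂) = ½(7.12 + 12.46) = 9.79.

pH = 9.79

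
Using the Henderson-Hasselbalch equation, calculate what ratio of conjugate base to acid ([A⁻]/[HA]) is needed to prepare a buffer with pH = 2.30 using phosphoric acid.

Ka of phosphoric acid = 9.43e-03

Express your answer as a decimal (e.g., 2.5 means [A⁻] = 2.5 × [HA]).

pKa = -log(9.43e-03) = 2.0255. pH = pKa + log([A⁻]/[HA]), so log([A⁻]/[HA]) = pH − pKa = 2.30 − 2.0255 = 0.2745. [A⁻]/[HA] = 10^(0.2745) = 1.88

[A⁻]/[HA] = 1.88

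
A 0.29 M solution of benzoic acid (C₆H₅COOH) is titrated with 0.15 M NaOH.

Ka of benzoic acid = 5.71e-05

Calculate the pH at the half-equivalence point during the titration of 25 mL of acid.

At half-equivalence [HA] = [A⁻], so Henderson-Hasselbalch gives pH = pKa = -log(5.71e-05) = 4.24.

pH = pKa = 4.24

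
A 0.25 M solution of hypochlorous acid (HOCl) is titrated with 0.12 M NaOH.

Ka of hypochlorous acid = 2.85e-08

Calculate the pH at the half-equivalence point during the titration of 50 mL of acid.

At half-equivalence [HA] = [A⁻], so Henderson-Hasselbalch gives pH = pKa = -log(2.85e-08) = 7.55.

pH = pKa = 7.55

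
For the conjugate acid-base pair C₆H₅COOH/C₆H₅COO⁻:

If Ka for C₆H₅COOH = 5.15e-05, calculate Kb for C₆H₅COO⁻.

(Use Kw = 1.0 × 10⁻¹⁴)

For a conjugate pair Ka × Kb = Kw, so Kb = Kw/Ka = 1.0 × 10⁻¹⁴ / 5.15e-05 = 1.94e-10.

K_b = 1.94e-10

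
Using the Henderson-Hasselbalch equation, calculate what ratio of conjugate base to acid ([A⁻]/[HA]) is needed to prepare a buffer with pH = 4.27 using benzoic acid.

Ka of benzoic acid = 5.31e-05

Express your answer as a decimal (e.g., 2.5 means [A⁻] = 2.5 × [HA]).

pKa = -log(5.31e-05) = 4.2749. pH = pKa + log([A⁻]/[HA]), so log([A⁻]/[HA]) = pH − pKa = 4.27 − 4.2749 = -0.0049. [A⁻]/[HA] = 10^(-0.0049) = 0.989

[A⁻]/[HA] = 0.989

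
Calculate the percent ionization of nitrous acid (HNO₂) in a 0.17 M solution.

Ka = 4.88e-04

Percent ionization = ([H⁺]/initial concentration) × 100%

Using Ka equilibrium: x² + Ka×x - Ka×C = 0. Solving: [H⁺] = 8.8675e-03. Percent = (8.8675e-03/0.17) × 100

Percent ionization = 5.22%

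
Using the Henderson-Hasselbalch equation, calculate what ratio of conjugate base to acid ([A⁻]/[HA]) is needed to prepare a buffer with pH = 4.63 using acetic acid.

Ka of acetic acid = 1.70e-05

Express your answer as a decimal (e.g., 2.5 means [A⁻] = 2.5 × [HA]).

pKa = -log(1.70e-05) = 4.7696. pH = pKa + log([A⁻]/[HA]), so log([A⁻]/[HA]) = pH − pKa = 4.63 − 4.7696 = -0.1396. [A⁻]/[HA] = 10^(-0.1396) = 0.725

[A⁻]/[HA] = 0.725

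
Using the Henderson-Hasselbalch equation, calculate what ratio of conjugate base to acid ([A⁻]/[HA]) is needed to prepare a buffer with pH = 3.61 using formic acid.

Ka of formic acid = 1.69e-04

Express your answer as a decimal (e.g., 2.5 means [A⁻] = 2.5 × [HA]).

pKa = -log(1.69e-04) = 3.7721. pH = pKa + log([A⁻]/[HA]), so log([A⁻]/[HA]) = pH − pKa = 3.61 − 3.7721 = -0.1621. [A⁻]/[HA] = 10^(-0.1621) = 0.688

[A⁻]/[HA] = 0.688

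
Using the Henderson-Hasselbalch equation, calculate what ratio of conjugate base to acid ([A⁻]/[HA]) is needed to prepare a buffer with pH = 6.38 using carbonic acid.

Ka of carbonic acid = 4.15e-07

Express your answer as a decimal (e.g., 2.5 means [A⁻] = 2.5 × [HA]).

pKa = -log(4.15e-07) = 6.3820. pH = pKa + log([A⁻]/[HA]), so log([A⁻]/[HA]) = pH − pKa = 6.38 − 6.3820 = -0.0020. [A⁻]/[HA] = 10^(-0.0020) = 0.996

[A⁻]/[HA] = 0.996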